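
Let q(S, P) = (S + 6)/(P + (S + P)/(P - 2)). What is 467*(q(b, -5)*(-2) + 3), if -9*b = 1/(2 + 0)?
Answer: 207815/77 ≈ 2698.9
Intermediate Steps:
b = -1/18 (b = -1/(9*(2 + 0)) = -⅑/2 = -⅑*½ = -1/18 ≈ -0.055556)
q(S, P) = (6 + S)/(P + (P + S)/(-2 + P))
467*(q(b, -5)*(-2) + 3) = 467*(((-12 - 2*(-1/18) + 6*(-5) - 5*(-1/18))/(-1/18 + (-5)² - 1*(-5)))*(-2) + 3) = 467*(((-12 + ⅑ - 30 + 5/18)/(-1/18 + 25 + 5))*(-2) + 3) = 467*((-749/18/(539/18))*(-2) + 3) = 467*(((18/539)*(-749/18))*(-2) + 3) = 467*(-107/77*(-2) + 3) = 467*(214/77 + 3) = 467*(445/77) = 207815/77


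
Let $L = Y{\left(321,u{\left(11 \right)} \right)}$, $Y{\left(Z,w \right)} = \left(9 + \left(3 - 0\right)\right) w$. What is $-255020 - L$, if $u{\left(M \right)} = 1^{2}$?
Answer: $-255032$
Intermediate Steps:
$u{\left(M \right)} = 1$
$Y{\left(Z,w \right)} = 12 w$ ($Y{\left(Z,w \right)} = \left(9 + \left(3 + 0\right)\right) w = \left(9 + 3\right) w = 12 w$)
$L = 12$ ($L = 12 \cdot 1 = 12$)
$-255020 - L = -255020 - 12 = -255032$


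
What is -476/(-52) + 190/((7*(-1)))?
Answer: -1637/91 ≈ -17.989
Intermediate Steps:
-476/(-52) + 190/((7*(-1))) = -476*(-1/52) + 190/(-7) = 119/13 + 190*(-1/7) = 119/13 - 190/7 = -1637/91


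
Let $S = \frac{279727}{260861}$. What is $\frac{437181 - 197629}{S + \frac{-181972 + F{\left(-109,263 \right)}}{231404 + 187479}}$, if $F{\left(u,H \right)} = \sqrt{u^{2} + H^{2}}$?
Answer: $\frac{1824551793571831979602242624}{4858570591462320661351} - \frac{34141362618512636847680 \sqrt{3242}}{4858570591462320661351} \approx 3.7513 \cdot 10^{5}$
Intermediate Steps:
$F{\left(u,H \right)} = \sqrt{H^{2} + u^{2}}$
$S = \frac{279727}{260861}$ ($S = 279727 \cdot \frac{1}{260861} = \frac{279727}{260861} \approx 1.0723$)
$\frac{437181 - 197629}{S + \frac{-181972 + F{\left(-109,263 \right)}}{231404 + 187479}} = \frac{437181 - 197629}{\frac{279727}{260861} + \frac{-181972 + \sqrt{263^{2} + \left(-109\right)^{2}}}{231404 + 187479}} = \frac{239552}{\frac{279727}{260861} + \frac{-181972 + \sqrt{69169 + 11881}}{418883}} = \frac{239552}{\frac{279727}{260861} + \left(-181972 + \sqrt{81050}\right) \frac{1}{418883}} = \frac{239552}{\frac{279727}{260861} + \left(-181972 + 5 \sqrt{3242}\right) \frac{1}{418883}} = \frac{239552}{\frac{279727}{260861} - \left(\frac{181972}{418883} - \frac{5 \sqrt{3242}}{418883}\right)} = \frac{239552}{\frac{69703487049}{109270238263} + \frac{5 \sqrt{3242}}{418883}}$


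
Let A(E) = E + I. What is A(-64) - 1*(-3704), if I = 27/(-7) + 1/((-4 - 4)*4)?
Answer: 814489/224 ≈ 3636.1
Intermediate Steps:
I = -871/224 (I = 27*(-⅐) + 1/(-8*4) = -27/7 + 1/(-32) = -27/7 + 1*(-1/32) = -27/7 - 1/32 = -871/224 ≈ -3.8884)
A(E) = -871/224 + E (A(E) = E - 871/224 = -871/224 + E)
A(-64) - 1*(-3704) = (-871/224 - 64) - 1*(-3704) = -15207/224 + 3704 = 814489/224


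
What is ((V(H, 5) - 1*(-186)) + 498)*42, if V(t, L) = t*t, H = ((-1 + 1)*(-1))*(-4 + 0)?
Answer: 28728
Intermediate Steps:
H = 0 (H = (0*(-1))*(-4) = 0*(-4) = 0)
V(t, L) = t**2
((V(H, 5) - 1*(-186)) + 498)*42 = ((0**2 - 1*(-186)) + 498)*42 = ((0 + 186) + 498)*42 = (186 + 498)*42 = 684*42 = 28728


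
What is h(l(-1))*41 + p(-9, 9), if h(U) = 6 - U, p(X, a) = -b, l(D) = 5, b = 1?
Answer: 40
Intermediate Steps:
p(X, a) = -1 (p(X, a) = -1*1 = -1)
h(l(-1))*41 + p(-9, 9) = (6 - 1*5)*41 - 1 = (6 - 5)*41 - 1 = 1*41 - 1 = 41 - 1 = 40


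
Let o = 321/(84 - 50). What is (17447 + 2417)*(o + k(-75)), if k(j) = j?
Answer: -22138428/17 ≈ -1.3023e+6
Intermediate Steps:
o = 321/34 ≈ 9.4412
(17447 + 2417)*(o + k(-75)) = (17447 + 2417)*(321/34 - 75) = 19864*(-2229/34) = -22138428/17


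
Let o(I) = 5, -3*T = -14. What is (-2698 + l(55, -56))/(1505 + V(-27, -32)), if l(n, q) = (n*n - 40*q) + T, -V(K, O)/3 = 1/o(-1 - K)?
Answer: 38575/22566 ≈ 1.7094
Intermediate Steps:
T = 14/3 (T = -⅓*(-14) = 14/3 ≈ 4.6667)
V(K, O) = -⅗ (V(K, O) = -3/5 = -3*⅕ = -⅗)
l(n, q) = 14/3 + n² - 40*q (l(n, q) = (n*n - 40*q) + 14/3 = (n² - 40*q) + 14/3 = 14/3 + n² - 40*q)
(-2698 + l(55, -56))/(1505 + V(-27, -32)) = (-2698 + (14/3 + 55² - 40*(-56)))/(1505 - ⅗) = (-2698 + (14/3 + 3025 + 2240))/(7522/5) = (-2698 + 15809/3)*(5/7522) = (7715/3)*(5/7522) = 38575/22566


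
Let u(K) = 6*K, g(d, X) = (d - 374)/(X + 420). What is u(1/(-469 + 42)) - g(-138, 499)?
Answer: 213110/392413 ≈ 0.54308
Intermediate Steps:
g(d, X) = (-374 + d)/(420 + X)
u(1/(-469 + 42)) - g(-138, 499) = 6/(-469 + 42) - (-374 - 138)/(420 + 499) = 6/(-427) - (-512)/919 = 6*(-1/427) - (-512)/919 = -6/427 - 1*(-512/919) = -6/427 + 512/919 = 213110/392413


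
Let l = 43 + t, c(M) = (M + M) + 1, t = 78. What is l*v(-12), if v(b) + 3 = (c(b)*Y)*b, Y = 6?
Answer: 200013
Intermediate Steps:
c(M) = 1 + 2*M (c(M) = 2*M + 1 = 1 + 2*M)
v(b) = -3 + b*(6 + 12*b) (v(b) = -3 + ((1 + 2*b)*6)*b = -3 + (6 + 12*b)*b = -3 + b*(6 + 12*b))
l = 121 (l = 43 + 78 = 121)
l*v(-12) = 121*(-3 + 6*(-12) + 12*(-12)**2) = 121*(-3 - 72 + 12*144) = 121*(-3 - 72 + 1728) = 121*1653 = 200013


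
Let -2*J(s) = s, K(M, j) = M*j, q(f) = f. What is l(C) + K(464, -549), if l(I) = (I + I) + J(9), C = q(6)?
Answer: -509457/2 ≈ -2.5473e+5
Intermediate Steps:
J(s) = -s/2
C = 6
l(I) = -9/2 + 2*I (l(I) = (I + I) - ½*9 = 2*I - 9/2 = -9/2 + 2*I)
l(C) + K(464, -549) = (-9/2 + 2*6) + 464*(-549) = (-9/2 + 12) - 254736 = 15/2 - 254736 = -509457/2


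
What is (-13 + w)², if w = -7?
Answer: 400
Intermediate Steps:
(-13 + w)² = (-13 - 7)² = (-20)² = 400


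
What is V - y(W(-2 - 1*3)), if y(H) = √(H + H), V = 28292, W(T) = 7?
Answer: 28292 - √14 ≈ 28288.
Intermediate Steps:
y(H) = √2*√H (y(H) = √(2*H) = √2*√H)
V - y(W(-2 - 1*3)) = 28292 - √2*√7 = 28292 - √14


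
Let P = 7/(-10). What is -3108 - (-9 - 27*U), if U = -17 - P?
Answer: -35391/10 ≈ -3539.1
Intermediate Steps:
P = -7/10 (P = 7*(-⅒) = -7/10 ≈ -0.70000)
U = -163/10 (U = -17 - 1*(-7/10) = -17 + 7/10 = -163/10 ≈ -16.300)
-3108 - (-9 - 27*U) = -3108 - (-9 - 27*(-163/10)) = -3108 - (-9 + 4401/10) = -3108 - 1*4311/10 = -3108 - 4311/10 = -35391/10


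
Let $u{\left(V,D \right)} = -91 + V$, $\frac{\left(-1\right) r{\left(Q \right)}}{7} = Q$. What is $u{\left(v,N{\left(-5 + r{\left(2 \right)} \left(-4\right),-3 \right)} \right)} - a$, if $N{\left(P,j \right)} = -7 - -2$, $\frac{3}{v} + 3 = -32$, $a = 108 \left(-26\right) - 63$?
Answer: $\frac{97297}{35} \approx 2779.9$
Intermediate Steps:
$r{\left(Q \right)} = - 7 Q$
$a = -2871$ ($a = -2808 - 63 = -2871$)
$v = - \frac{3}{35}$ ($v = \frac{3}{-3 - 32} = \frac{3}{-35} = 3 \left(- \frac{1}{35}\right) = - \frac{3}{35} \approx -0.085714$)
$N{\left(P,j \right)} = -5$ ($N{\left(P,j \right)} = -7 + 2 = -5$)
$u{\left(v,N{\left(-5 + r{\left(2 \right)} \left(-4\right),-3 \right)} \right)} - a = \left(-91 - \frac{3}{35}\right) - -2871 = - \frac{3188}{35} + 2871 = \frac{97297}{35}$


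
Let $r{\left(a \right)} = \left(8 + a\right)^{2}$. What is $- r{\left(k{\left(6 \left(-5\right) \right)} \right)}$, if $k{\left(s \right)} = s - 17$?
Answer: $-1521$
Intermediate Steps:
$k{\left(s \right)} = -17 + s$
$- r{\left(k{\left(6 \left(-5\right) \right)} \right)} = - \left(8 + \left(-17 + 6 \left(-5\right)\right)\right)^{2} = - \left(8 - 47\right)^{2} = - \left(-39\right)^{2} = \left(-1\right) 1521 = -1521$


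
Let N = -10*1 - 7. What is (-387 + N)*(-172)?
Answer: 69488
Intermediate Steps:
N = -17 (N = -10 - 7 = -17)
(-387 + N)*(-172) = (-387 - 17)*(-172) = -404*(-172) = 69488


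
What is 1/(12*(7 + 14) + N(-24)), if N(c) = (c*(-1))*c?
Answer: -1/324 ≈ -0.0030864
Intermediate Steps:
N(c) = -c² (N(c) = (-c)*c = -c²)
1/(12*(7 + 14) + N(-24)) = 1/(12*(7 + 14) - 1*(-24)²) = 1/(12*21 - 1*576) = 1/(252 - 576) = 1/(-324) = -1/324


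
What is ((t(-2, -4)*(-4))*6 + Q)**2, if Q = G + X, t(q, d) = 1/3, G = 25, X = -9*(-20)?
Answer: 38809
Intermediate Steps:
X = 180
t(q, d) = 1/3 (t(q, d) = 1*(1/3) = 1/3)
Q = 205 (Q = 25 + 180 = 205)
((t(-2, -4)*(-4))*6 + Q)**2 = (((1/3)*(-4))*6 + 205)**2 = (-4/3*6 + 205)**2 = (-8 + 205)**2 = 197**2 = 38809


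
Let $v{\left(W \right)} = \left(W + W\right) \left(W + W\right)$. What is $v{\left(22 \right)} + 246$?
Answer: $2182$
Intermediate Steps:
$v{\left(W \right)} = 4 W^{2}$ ($v{\left(W \right)} = 2 W 2 W = 4 W^{2}$)
$v{\left(22 \right)} + 246 = 4 \cdot 22^{2} + 246 = 4 \cdot 484 + 246 = 1936 + 246 = 2182$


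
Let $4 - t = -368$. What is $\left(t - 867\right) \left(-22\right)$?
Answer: $10890$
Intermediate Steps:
$t = 372$ ($t = 4 - -368 = 4 + 368 = 372$)
$\left(t - 867\right) \left(-22\right) = \left(372 - 867\right) \left(-22\right) = \left(-495\right) \left(-22\right) = 10890$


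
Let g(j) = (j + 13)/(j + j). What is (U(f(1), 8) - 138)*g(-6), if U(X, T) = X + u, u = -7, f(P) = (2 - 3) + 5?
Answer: 329/4 ≈ 82.250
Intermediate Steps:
f(P) = 4 (f(P) = -1 + 5 = 4)
g(j) = (13 + j)/(2*j) (g(j) = (13 + j)/((2*j)) = (13 + j)*(1/(2*j)) = (13 + j)/(2*j))
U(X, T) = -7 + X (U(X, T) = X - 7 = -7 + X)
(U(f(1), 8) - 138)*g(-6) = ((-7 + 4) - 138)*((½)*(13 - 6)/(-6)) = (-3 - 138)*((½)*(-⅙)*7) = -141*(-7/12) = 329/4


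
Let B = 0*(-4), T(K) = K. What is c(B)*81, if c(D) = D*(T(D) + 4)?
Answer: 0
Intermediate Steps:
B = 0
c(D) = D*(4 + D) (c(D) = D*(D + 4) = D*(4 + D))
c(B)*81 = (0*(4 + 0))*81 = (0*4)*81 = 0*81 = 0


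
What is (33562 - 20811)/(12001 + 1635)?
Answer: 12751/13636 ≈ 0.93510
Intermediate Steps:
(33562 - 20811)/(12001 + 1635) = 12751/13636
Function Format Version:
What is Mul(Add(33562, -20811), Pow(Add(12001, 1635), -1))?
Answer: Rational(12751, 13636) ≈ 0.93510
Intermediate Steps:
Mul(Add(33562, -20811), Pow(Add(12001, 1635), -1)) = Mul(12751, Pow(13636, -1)) = Mul(12751, Rational(1, 13636)) = Rational(12751, 13636)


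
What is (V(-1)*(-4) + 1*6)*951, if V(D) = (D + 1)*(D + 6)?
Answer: 5706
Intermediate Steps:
V(D) = (1 + D)*(6 + D)
(V(-1)*(-4) + 1*6)*951 = ((6 + (-1)² + 7*(-1))*(-4) + 1*6)*951 = ((6 + 1 - 7)*(-4) + 6)*951 = (0*(-4) + 6)*951 = (0 + 6)*951 = 6*951 = 5706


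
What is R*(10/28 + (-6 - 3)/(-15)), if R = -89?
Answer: -5963/70 ≈ -85.186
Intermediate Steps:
R*(10/28 + (-6 - 3)/(-15)) = -89*(10/28 + (-6 - 3)/(-15)) = -89*(10*(1/28) - 9*(-1/15)) = -89*(5/14 + 3/5) = -89*67/70 = -5963/70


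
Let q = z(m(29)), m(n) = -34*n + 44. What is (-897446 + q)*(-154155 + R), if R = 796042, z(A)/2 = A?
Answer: -577268235710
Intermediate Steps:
m(n) = 44 - 34*n
z(A) = 2*A
q = -1884 (q = 2*(44 - 34*29) = 2*(44 - 986) = 2*(-942) = -1884)
(-897446 + q)*(-154155 + R) = (-897446 - 1884)*(-154155 + 796042) = -899330*641887 = -577268235710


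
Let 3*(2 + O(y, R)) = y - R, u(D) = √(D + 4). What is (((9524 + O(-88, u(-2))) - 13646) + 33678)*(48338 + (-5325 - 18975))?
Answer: 2129141812/3 - 24038*√2/3 ≈ 7.0970e+8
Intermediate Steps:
u(D) = √(4 + D)
O(y, R) = -2 - R/3 + y/3 (O(y, R) = -2 + (y - R)/3 = -2 + (-R/3 + y/3) = -2 - R/3 + y/3)
(((9524 + O(-88, u(-2))) - 13646) + 33678)*(48338 + (-5325 - 18975)) = (((9524 + (-2 - √(4 - 2)/3 + (⅓)*(-88))) - 13646) + 33678)*(48338 + (-5325 - 18975)) = (((9524 + (-2 - √2/3 - 88/3)) - 13646) + 33678)*(48338 - 24300) = (((9524 + (-94/3 - √2/3)) - 13646) + 33678)*24038 = (((28478/3 - √2/3) - 13646) + 33678)*24038 = ((-12460/3 - √2/3) + 33678)*24038 = (88574/3 - √2/3)*24038 = 2129141812/3 - 24038*√2/3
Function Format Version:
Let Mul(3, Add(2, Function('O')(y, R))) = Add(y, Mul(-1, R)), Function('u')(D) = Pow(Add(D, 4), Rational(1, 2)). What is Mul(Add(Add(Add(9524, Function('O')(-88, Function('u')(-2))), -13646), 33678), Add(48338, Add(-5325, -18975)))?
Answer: Add(Rational(2129141812, 3), Mul(Rational(-24038, 3), Pow(2, Rational(1, 2)))) ≈ 7.0970e+8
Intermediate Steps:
Function('u')(D) = Pow(Add(4, D), Rational(1, 2))
Function('O')(y, R) = Add(-2, Mul(Rational(-1, 3), R), Mul(Rational(1, 3), y)) (Function('O')(y, R) = Add(-2, Mul(Rational(1, 3), Add(y, Mul(-1, R)))) = Add(-2, Add(Mul(Rational(-1, 3), R), Mul(Rational(1, 3), y))) = Add(-2, Mul(Rational(-1, 3), R), Mul(Rational(1, 3), y)))
Mul(Add(Add(Add(9524, Function('O')(-88, Function('u')(-2))), -13646), 33678), Add(48338, Add(-5325, -18975))) = Mul(Add(Add(Add(9524, Add(-2, Mul(Rational(-1, 3), Pow(Add(4, -2), Rational(1, 2))), Mul(Rational(1, 3), -88))), -13646), 33678), Add(48338, Add(-5325, -18975))) = Mul(Add(Add(Add(9524, Add(-2, Mul(Rational(-1, 3), Pow(2, Rational(1, 2))), Rational(-88, 3))), -13646), 33678), Add(48338, -24300)) = Mul(Add(Add(Add(9524, Add(Rational(-94, 3), Mul(Rational(-1, 3), Pow(2, Rational(1, 2))))), -13646), 33678), 24038) = Mul(Add(Add(Add(Rational(28478, 3), Mul(Rational(-1, 3), Pow(2, Rational(1, 2)))), -13646), 33678), 24038) = Mul(Add(Add(Rational(-12460, 3), Mul(Rational(-1, 3), Pow(2, Rational(1, 2)))), 33678), 24038) = Mul(Add(Rational(88574, 3), Mul(Rational(-1, 3), Pow(2, Rational(1, 2)))), 24038) = Add(Rational(2129141812, 3), Mul(Rational(-24038, 3), Pow(2, Rational(1, 2))))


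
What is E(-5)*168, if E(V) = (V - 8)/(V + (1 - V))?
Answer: -2184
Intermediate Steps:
E(V) = -8 + V (E(V) = (-8 + V)/1 = (-8 + V)*1 = -8 + V)
E(-5)*168 = (-8 - 5)*168 = -13*168 = -2184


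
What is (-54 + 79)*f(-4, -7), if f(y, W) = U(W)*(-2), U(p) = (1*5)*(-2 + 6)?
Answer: -1000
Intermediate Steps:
U(p) = 20 (U(p) = 5*4 = 20)
f(y, W) = -40 (f(y, W) = 20*(-2) = -40)
(-54 + 79)*f(-4, -7) = (-54 + 79)*(-40) = 25*(-40) = -1000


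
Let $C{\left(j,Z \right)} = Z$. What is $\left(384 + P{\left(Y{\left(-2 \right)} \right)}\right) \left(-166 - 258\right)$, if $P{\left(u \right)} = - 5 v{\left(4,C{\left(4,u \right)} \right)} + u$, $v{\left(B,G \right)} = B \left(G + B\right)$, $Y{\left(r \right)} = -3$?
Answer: $-153064$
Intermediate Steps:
$v{\left(B,G \right)} = B \left(B + G\right)$
$P{\left(u \right)} = -80 - 19 u$ ($P{\left(u \right)} = - 5 \cdot 4 \left(4 + u\right) + u = - 5 \left(16 + 4 u\right) + u = \left(-80 - 20 u\right) + u = -80 - 19 u$)
$\left(384 + P{\left(Y{\left(-2 \right)} \right)}\right) \left(-166 - 258\right) = \left(384 - 23\right) \left(-166 - 258\right) = \left(384 + \left(-80 + 57\right)\right) \left(-424\right) = \left(384 - 23\right) \left(-424\right) = 361 \left(-424\right) = -153064$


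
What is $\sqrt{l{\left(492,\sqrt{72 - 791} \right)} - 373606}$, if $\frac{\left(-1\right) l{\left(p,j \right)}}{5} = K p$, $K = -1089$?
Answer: $\sqrt{2305334} \approx 1518.3$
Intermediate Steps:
$l{\left(p,j \right)} = 5445 p$ ($l{\left(p,j \right)} = - 5 \left(- 1089 p\right) = 5445 p$)
$\sqrt{l{\left(492,\sqrt{72 - 791} \right)} - 373606} = \sqrt{5445 \cdot 492 - 373606} = \sqrt{2678940 - 373606} = \sqrt{2305334}$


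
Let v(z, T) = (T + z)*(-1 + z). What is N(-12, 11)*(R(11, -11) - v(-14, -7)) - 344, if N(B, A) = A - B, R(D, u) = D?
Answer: -7336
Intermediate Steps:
v(z, T) = (-1 + z)*(T + z)
N(-12, 11)*(R(11, -11) - v(-14, -7)) - 344 = (11 - 1*(-12))*(11 - ((-14)² - 1*(-7) - 1*(-14) - 7*(-14))) - 344 = (11 + 12)*(11 - (196 + 7 + 14 + 98)) - 344 = 23*(11 - 1*315) - 344 = 23*(11 - 315) - 344 = 23*(-304) - 344 = -6992 - 344 = -7336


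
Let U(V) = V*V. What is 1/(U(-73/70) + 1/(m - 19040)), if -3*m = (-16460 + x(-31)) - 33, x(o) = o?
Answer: 8288350/9013391 ≈ 0.91956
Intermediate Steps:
U(V) = V**2
m = 5508 (m = -((-16460 - 31) - 33)/3 = -(-16491 - 33)/3 = -1/3*(-16524) = 5508)
1/(U(-73/70) + 1/(m - 19040)) = 1/((-73/70)**2 + 1/(5508 - 19040)) = 1/((-73*1/70)**2 + 1/(-13532)) = 1/((-73/70)**2 - 1/13532) = 1/(5329/4900 - 1/13532) = 1/(9013391/8288350) = 8288350/9013391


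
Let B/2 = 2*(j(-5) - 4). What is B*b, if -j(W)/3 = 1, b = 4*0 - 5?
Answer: 140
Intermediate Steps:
b = -5 (b = 0 - 5 = -5)
j(W) = -3 (j(W) = -3*1 = -3)
B = -28 (B = 2*(2*(-3 - 4)) = 2*(2*(-7)) = 2*(-14) = -28)
B*b = -28*(-5) = 140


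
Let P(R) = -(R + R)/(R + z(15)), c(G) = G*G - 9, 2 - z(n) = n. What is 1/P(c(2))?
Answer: -9/5 ≈ -1.8000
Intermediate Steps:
z(n) = 2 - n
c(G) = -9 + G² (c(G) = G² - 9 = -9 + G²)
P(R) = -2*R/(-13 + R) (P(R) = -(R + R)/(R + (2 - 1*15)) = -2*R/(R + (2 - 15)) = -2*R/(R - 13) = -2*R/(-13 + R))
1/P(c(2)) = 1/(-2*(-9 + 2²)/(-13 + (-9 + 2²))) = 1/(-2*(-9 + 4)/(-13 + (-9 + 4))) = 1/(-2*(-5)/(-13 - 5)) = 1/(-2*(-5)/(-18)) = 1/(-2*(-5)*(-1/18)) = 1/(-5/9) = -9/5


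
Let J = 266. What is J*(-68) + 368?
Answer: -17720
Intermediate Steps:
J*(-68) + 368 = 266*(-68) + 368 = -18088 + 368 = -17720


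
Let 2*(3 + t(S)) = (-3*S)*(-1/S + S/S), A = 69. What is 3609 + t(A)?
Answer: 3504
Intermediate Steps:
t(S) = -3 - 3*S*(1 - 1/S)/2 (t(S) = -3 + ((-3*S)*(-1/S + S/S))/2 = -3 + ((-3*S)*(-1/S + 1))/2 = -3 + ((-3*S)*(1 - 1/S))/2 = -3 + (-3*S*(1 - 1/S))/2 = -3 - 3*S*(1 - 1/S)/2)
3609 + t(A) = 3609 + (-3/2 - 3/2*69) = 3609 + (-3/2 - 207/2) = 3609 - 105 = 3504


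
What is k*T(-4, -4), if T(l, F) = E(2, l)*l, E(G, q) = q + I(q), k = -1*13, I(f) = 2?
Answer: -104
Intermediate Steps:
k = -13
E(G, q) = 2 + q (E(G, q) = q + 2 = 2 + q)
T(l, F) = l*(2 + l) (T(l, F) = (2 + l)*l = l*(2 + l))
k*T(-4, -4) = -(-52)*(2 - 4) = -(-52)*(-2) = -13*8 = -104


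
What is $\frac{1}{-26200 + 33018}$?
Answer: $\frac{1}{6818} \approx 0.00014667$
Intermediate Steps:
$\frac{1}{-26200 + 33018} = \frac{1}{6818}$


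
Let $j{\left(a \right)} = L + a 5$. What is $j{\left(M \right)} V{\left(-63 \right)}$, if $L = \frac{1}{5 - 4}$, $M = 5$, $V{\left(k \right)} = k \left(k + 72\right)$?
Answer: $-14742$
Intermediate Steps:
$V{\left(k \right)} = k \left(72 + k\right)$
$L = 1$ ($L = 1^{-1} = 1$)
$j{\left(a \right)} = 1 + 5 a$ ($j{\left(a \right)} = 1 + a 5 = 1 + 5 a$)
$j{\left(M \right)} V{\left(-63 \right)} = \left(1 + 5 \cdot 5\right) \left(- 63 \left(72 - 63\right)\right) = \left(1 + 25\right) \left(\left(-63\right) 9\right) = 26 \left(-567\right) = -14742$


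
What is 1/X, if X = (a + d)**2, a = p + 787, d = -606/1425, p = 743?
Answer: 225625/527871996304 ≈ 4.2742e-7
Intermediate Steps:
d = -202/475 (d = -606*1/1425 = -202/475 ≈ -0.42526)
a = 1530 (a = 743 + 787 = 1530)
X = 527871996304/225625 (X = (1530 - 202/475)**2 = (726548/475)**2 = 527871996304/225625 ≈ 2.3396e+6)
1/X = 1/(527871996304/225625) = 225625/527871996304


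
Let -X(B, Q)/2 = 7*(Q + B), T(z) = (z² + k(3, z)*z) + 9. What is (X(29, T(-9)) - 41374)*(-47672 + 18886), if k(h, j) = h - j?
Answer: 1195425008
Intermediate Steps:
T(z) = 9 + z² + z*(3 - z) (T(z) = (z² + (3 - z)*z) + 9 = (z² + z*(3 - z)) + 9 = 9 + z² + z*(3 - z))
X(B, Q) = -14*B - 14*Q (X(B, Q) = -14*(Q + B) = -14*(B + Q) = -2*(7*B + 7*Q) = -14*B - 14*Q)
(X(29, T(-9)) - 41374)*(-47672 + 18886) = ((-14*29 - 14*(9 + 3*(-9))) - 41374)*(-47672 + 18886) = ((-406 - 14*(9 - 27)) - 41374)*(-28786) = ((-406 - 14*(-18)) - 41374)*(-28786) = ((-406 + 252) - 41374)*(-28786) = (-154 - 41374)*(-28786) = -41528*(-28786) = 1195425008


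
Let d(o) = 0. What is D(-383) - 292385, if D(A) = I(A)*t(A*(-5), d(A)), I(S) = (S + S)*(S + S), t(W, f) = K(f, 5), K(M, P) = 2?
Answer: 881127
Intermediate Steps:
t(W, f) = 2
I(S) = 4*S² (I(S) = (2*S)*(2*S) = 4*S²)
D(A) = 8*A² (D(A) = (4*A²)*2 = 8*A²)
D(-383) - 292385 = 8*(-383)² - 292385 = 8*146689 - 292385 = 1173512 - 292385 = 881127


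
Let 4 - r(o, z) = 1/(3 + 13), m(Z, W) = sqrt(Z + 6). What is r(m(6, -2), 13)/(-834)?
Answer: -21/4448 ≈ -0.0047212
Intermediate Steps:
m(Z, W) = sqrt(6 + Z)
r(o, z) = 63/16 (r(o, z) = 4 - 1/(3 + 13) = 4 - 1/16 = 63/16)
r(m(6, -2), 13)/(-834) = (63/16)/(-834) = (63/16)*(-1/834) = -21/4448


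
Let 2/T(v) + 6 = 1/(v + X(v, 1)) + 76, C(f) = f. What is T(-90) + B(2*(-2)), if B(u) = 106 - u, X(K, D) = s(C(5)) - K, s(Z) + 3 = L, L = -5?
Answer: 61506/559 ≈ 110.03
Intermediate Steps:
s(Z) = -8 (s(Z) = -3 - 5 = -8)
X(K, D) = -8 - K
T(v) = 16/559 (T(v) = 2/(-6 + (1/(v + (-8 - v)) + 76)) = 2/(-6 + (1/(-8) + 76)) = 2/(-6 + (-⅛ + 76)) = 2/(-6 + 607/8) = 2/(559/8) = 2*(8/559) = 16/559)
T(-90) + B(2*(-2)) = 16/559 + (106 - 2*(-2)) = 16/559 + (106 - 1*(-4)) = 16/559 + (106 + 4) = 16/559 + 110 = 61506/559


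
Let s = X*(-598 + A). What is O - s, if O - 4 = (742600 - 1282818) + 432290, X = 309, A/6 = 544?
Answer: -931718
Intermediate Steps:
A = 3264 (A = 6*544 = 3264)
s = 823794 (s = 309*(-598 + 3264) = 309*2666 = 823794)
O = -107924 (O = 4 + ((742600 - 1282818) + 432290) = 4 + (-540218 + 432290) = 4 - 107928 = -107924)
O - s = -107924 - 1*823794 = -107924 - 823794 = -931718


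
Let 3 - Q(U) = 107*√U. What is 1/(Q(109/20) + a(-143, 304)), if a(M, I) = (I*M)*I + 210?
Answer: -264305500/3492869865264559 + 214*√545/3492869865264559 ≈ -7.5669e-8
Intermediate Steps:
a(M, I) = 210 + M*I² (a(M, I) = M*I² + 210 = 210 + M*I²)
Q(U) = 3 - 107*√U
1/(Q(109/20) + a(-143, 304)) = 1/((3 - 107*√545/10) + (210 - 143*304²)) = 1/((3 - 107*√545/10) + (210 - 143*92416)) = 1/((3 - 107*√545/10) + (210 - 13215488)) = 1/((3 - 107*√545/10) - 13215278) = 1/(-13215275 - 107*√545/10)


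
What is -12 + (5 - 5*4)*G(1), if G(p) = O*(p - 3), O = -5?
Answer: -162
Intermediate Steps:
G(p) = 15 - 5*p (G(p) = -5*(p - 3) = -5*(-3 + p) = 15 - 5*p)
-12 + (5 - 5*4)*G(1) = -12 + (5 - 5*4)*(15 - 5*1) = -12 + (5 - 20)*(15 - 5) = -12 - 15*10 = -12 - 150 = -162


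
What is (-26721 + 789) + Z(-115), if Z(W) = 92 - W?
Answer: -25725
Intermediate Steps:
(-26721 + 789) + Z(-115) = (-26721 + 789) + (92 - 1*(-115)) = -25932 + (92 + 115) = -25932 + 207 = -25725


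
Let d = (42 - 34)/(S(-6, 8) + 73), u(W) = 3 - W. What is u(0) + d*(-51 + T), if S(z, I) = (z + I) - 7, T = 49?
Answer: 47/17 ≈ 2.7647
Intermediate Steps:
S(z, I) = -7 + I + z (S(z, I) = (I + z) - 7 = -7 + I + z)
d = 2/17 (d = (42 - 34)/((-7 + 8 - 6) + 73) = 8/(-5 + 73) = 8/68 = 8*(1/68) = 2/17 ≈ 0.11765)
u(0) + d*(-51 + T) = (3 - 1*0) + 2*(-51 + 49)/17 = (3 + 0) + (2/17)*(-2) = 3 - 4/17 = 47/17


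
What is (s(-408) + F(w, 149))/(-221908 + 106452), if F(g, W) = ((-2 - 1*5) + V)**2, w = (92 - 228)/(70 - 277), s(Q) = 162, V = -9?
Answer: -19/5248 ≈ -0.0036204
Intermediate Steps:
w = 136/207 (w = -136/(-207) = -136*(-1/207) = 136/207 ≈ 0.65700)
F(g, W) = 256 (F(g, W) = ((-2 - 1*5) - 9)**2 = ((-2 - 5) - 9)**2 = (-7 - 9)**2 = (-16)**2 = 256)
(s(-408) + F(w, 149))/(-221908 + 106452) = (162 + 256)/(-221908 + 106452) = 418/(-115456) = 418*(-1/115456) = -19/5248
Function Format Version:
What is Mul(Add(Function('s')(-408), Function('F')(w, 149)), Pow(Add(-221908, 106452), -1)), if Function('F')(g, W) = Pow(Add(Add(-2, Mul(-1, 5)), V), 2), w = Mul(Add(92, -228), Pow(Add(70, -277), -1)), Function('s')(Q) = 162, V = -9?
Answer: Rational(-19, 5248) ≈ -0.0036204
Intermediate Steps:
w = Rational(136, 207) (w = Mul(-136, Pow(-207, -1)) = Mul(-136, Rational(-1, 207)) = Rational(136, 207) ≈ 0.65700)
Function('F')(g, W) = 256 (Function('F')(g, W) = Pow(Add(Add(-2, Mul(-1, 5)), -9), 2) = Pow(Add(Add(-2, -5), -9), 2) = Pow(Add(-7, -9), 2) = Pow(-16, 2) = 256)
Mul(Add(Function('s')(-408), Function('F')(w, 149)), Pow(Add(-221908, 106452), -1)) = Mul(Add(162, 256), Pow(Add(-221908, 106452), -1)) = Mul(418, Pow(-115456, -1)) = Mul(418, Rational(-1, 115456)) = Rational(-19, 5248)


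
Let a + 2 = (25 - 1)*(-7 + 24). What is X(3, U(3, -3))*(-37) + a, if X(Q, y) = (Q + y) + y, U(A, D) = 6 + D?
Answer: 73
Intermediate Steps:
X(Q, y) = Q + 2*y
a = 406 (a = -2 + (25 - 1)*(-7 + 24) = -2 + 24*17 = -2 + 408 = 406)
X(3, U(3, -3))*(-37) + a = (3 + 2*(6 - 3))*(-37) + 406 = (3 + 2*3)*(-37) + 406 = (3 + 6)*(-37) + 406 = 9*(-37) + 406 = -333 + 406 = 73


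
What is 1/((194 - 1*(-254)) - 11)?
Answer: 1/437 ≈ 0.0022883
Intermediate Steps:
1/((194 - 1*(-254)) - 11) = 1/((194 + 254) - 11) = 1/(448 - 11) = 1/437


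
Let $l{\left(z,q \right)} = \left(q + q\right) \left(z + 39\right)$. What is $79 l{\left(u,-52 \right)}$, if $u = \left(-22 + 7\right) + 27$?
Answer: $-419016$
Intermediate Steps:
$u = 12$ ($u = -15 + 27 = 12$)
$l{\left(z,q \right)} = 2 q \left(39 + z\right)$
$79 l{\left(u,-52 \right)} = 79 \cdot 2 \left(-52\right) \left(39 + 12\right) = 79 \cdot 2 \left(-52\right) 51 = 79 \left(-5304\right) = -419016$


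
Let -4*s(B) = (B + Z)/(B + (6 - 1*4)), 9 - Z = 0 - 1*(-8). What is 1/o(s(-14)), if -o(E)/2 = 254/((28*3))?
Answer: -21/127 ≈ -0.16535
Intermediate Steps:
Z = 1 (Z = 9 - (0 - 1*(-8)) = 9 - (0 + 8) = 9 - 1*8 = 9 - 8 = 1)
s(B) = -(1 + B)/(4*(2 + B)) (s(B) = -(B + 1)/(4*(B + (6 - 1*4))) = -(1 + B)/(4*(B + (6 - 4))) = -(1 + B)/(4*(B + 2)) = -(1 + B)/(4*(2 + B)))
o(E) = -127/21 (o(E) = -508/(28*3) = -508/84 = -2*127/42 = -127/21)
1/o(s(-14)) = 1/(-127/21) = -21/127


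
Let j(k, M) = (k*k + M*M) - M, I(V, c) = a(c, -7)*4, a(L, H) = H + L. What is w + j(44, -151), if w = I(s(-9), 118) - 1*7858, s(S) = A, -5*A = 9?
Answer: 17474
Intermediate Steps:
A = -9/5 (A = -⅕*9 = -9/5 ≈ -1.8000)
s(S) = -9/5
I(V, c) = -28 + 4*c (I(V, c) = (-7 + c)*4 = -28 + 4*c)
j(k, M) = M² + k² - M (j(k, M) = (k² + M²) - M = (M² + k²) - M = M² + k² - M)
w = -7414 (w = (-28 + 4*118) - 1*7858 = (-28 + 472) - 7858 = 444 - 7858 = -7414)
w + j(44, -151) = -7414 + ((-151)² + 44² - 1*(-151)) = -7414 + (22801 + 1936 + 151) = -7414 + 24888 = 17474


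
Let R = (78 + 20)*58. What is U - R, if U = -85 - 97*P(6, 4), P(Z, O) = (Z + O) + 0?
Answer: -6739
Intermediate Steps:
P(Z, O) = O + Z (P(Z, O) = (O + Z) + 0 = O + Z)
R = 5684 (R = 98*58 = 5684)
U = -1055 (U = -85 - 97*(4 + 6) = -85 - 97*10 = -85 - 970 = -1055)
U - R = -1055 - 1*5684 = -1055 - 5684 = -6739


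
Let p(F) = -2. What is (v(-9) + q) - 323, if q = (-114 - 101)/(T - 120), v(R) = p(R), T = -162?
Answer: -91435/282 ≈ -324.24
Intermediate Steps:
v(R) = -2
q = 215/282 (q = (-114 - 101)/(-162 - 120) = -215/(-282) = -215*(-1/282) = 215/282 ≈ 0.76241)
(v(-9) + q) - 323 = (-2 + 215/282) - 323 = -349/282 - 323 = -91435/282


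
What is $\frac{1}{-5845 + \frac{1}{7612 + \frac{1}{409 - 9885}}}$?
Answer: $- \frac{72131311}{421607503319} \approx -0.00017109$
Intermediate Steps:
$\frac{1}{-5845 + \frac{1}{7612 + \frac{1}{409 - 9885}}} = \frac{1}{-5845 + \frac{1}{7612 + \frac{1}{-9476}}} = \frac{1}{-5845 + \frac{1}{7612 - \frac{1}{9476}}} = \frac{1}{-5845 + \frac{1}{\frac{72131311}{9476}}} = \frac{1}{-5845 + \frac{9476}{72131311}} = \frac{1}{- \frac{421607503319}{72131311}} = - \frac{72131311}{421607503319}$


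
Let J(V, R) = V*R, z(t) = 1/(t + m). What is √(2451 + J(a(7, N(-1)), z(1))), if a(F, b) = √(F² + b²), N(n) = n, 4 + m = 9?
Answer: √(88236 + 30*√2)/6 ≈ 49.519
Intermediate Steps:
m = 5 (m = -4 + 9 = 5)
z(t) = 1/(5 + t) (z(t) = 1/(t + 5) = 1/(5 + t))
J(V, R) = R*V
√(2451 + J(a(7, N(-1)), z(1))) = √(2451 + √(7² + (-1)²)/(5 + 1)) = √(2451 + √(49 + 1)/6) = √(2451 + √50/6) = √(2451 + (5*√2)/6) = √(2451 + 5*√2/6)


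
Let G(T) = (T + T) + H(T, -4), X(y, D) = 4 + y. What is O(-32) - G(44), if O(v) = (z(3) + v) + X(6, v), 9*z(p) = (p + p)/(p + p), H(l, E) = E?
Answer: -953/9 ≈ -105.89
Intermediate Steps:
G(T) = -4 + 2*T (G(T) = (T + T) - 4 = 2*T - 4 = -4 + 2*T)
z(p) = 1/9 (z(p) = ((p + p)/(p + p))/9 = ((2*p)/((2*p)))/9 = ((2*p)*(1/(2*p)))/9 = (1/9)*1 = 1/9)
O(v) = 91/9 + v (O(v) = (1/9 + v) + (4 + 6) = (1/9 + v) + 10 = 91/9 + v)
O(-32) - G(44) = (91/9 - 32) - (-4 + 2*44) = -197/9 - (-4 + 88) = -197/9 - 1*84 = -197/9 - 84 = -953/9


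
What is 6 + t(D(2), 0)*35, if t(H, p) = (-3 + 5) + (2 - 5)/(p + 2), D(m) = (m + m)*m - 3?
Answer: 47/2 ≈ 23.500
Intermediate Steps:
D(m) = -3 + 2*m**2 (D(m) = (2*m)*m - 3 = 2*m**2 - 3 = -3 + 2*m**2)
t(H, p) = 2 - 3/(2 + p)
6 + t(D(2), 0)*35 = 6 + ((1 + 2*0)/(2 + 0))*35 = 6 + ((1 + 0)/2)*35 = 6 + ((1/2)*1)*35 = 6 + (1/2)*35 = 6 + 35/2 = 47/2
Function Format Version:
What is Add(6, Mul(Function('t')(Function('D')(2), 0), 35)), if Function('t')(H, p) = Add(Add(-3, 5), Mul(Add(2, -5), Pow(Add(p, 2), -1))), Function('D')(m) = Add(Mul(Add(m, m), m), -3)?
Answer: Rational(47, 2) ≈ 23.500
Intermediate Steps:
Function('D')(m) = Add(-3, Mul(2, Pow(m, 2))) (Function('D')(m) = Add(Mul(Mul(2, m), m), -3) = Add(Mul(2, Pow(m, 2)), -3) = Add(-3, Mul(2, Pow(m, 2))))
Function('t')(H, p) = Add(2, Mul(-3, Pow(Add(2, p), -1)))
Add(6, Mul(Function('t')(Function('D')(2), 0), 35)) = Add(6, Mul(Mul(Pow(Add(2, 0), -1), Add(1, Mul(2, 0))), 35)) = Add(6, Mul(Mul(Pow(2, -1), Add(1, 0)), 35)) = Add(6, Mul(Mul(Rational(1, 2), 1), 35)) = Add(6, Mul(Rational(1, 2), 35)) = Add(6, Rational(35, 2)) = Rational(47, 2)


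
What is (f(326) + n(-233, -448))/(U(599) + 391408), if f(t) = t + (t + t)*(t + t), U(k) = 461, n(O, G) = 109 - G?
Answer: 425987/391869 ≈ 1.0871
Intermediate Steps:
f(t) = t + 4*t² (f(t) = t + (2*t)*(2*t) = t + 4*t²)
(f(326) + n(-233, -448))/(U(599) + 391408) = (326*(1 + 4*326) + (109 - 1*(-448)))/(461 + 391408) = (326*(1 + 1304) + (109 + 448))/391869 = (326*1305 + 557)*(1/391869) = (425430 + 557)*(1/391869) = 425987*(1/391869) = 425987/391869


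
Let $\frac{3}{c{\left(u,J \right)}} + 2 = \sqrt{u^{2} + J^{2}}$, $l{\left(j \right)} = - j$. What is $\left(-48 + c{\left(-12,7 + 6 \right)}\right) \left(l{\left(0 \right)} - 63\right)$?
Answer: $\frac{311346}{103} - \frac{63 \sqrt{313}}{103} \approx 3012.0$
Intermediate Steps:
$c{\left(u,J \right)} = \frac{3}{-2 + \sqrt{J^{2} + u^{2}}}$ ($c{\left(u,J \right)} = \frac{3}{-2 + \sqrt{u^{2} + J^{2}}} = \frac{3}{-2 + \sqrt{J^{2} + u^{2}}}$)
$\left(-48 + c{\left(-12,7 + 6 \right)}\right) \left(l{\left(0 \right)} - 63\right) = \left(-48 + \frac{3}{-2 + \sqrt{\left(7 + 6\right)^{2} + \left(-12\right)^{2}}}\right) \left(\left(-1\right) 0 - 63\right) = \left(-48 + \frac{3}{-2 + \sqrt{13^{2} + 144}}\right) \left(0 - 63\right) = \left(-48 + \frac{3}{-2 + \sqrt{169 + 144}}\right) \left(-63\right) = \left(-48 + \frac{3}{-2 + \sqrt{313}}\right) \left(-63\right) = 3024 - \frac{189}{-2 + \sqrt{313}}$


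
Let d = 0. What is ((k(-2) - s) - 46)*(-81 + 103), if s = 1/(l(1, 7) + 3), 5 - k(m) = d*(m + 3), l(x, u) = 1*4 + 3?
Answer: -4521/5 ≈ -904.20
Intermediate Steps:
l(x, u) = 7 (l(x, u) = 4 + 3 = 7)
k(m) = 5 (k(m) = 5 - 0*(m + 3) = 5 - 0*(3 + m) = 5 - 1*0 = 5 + 0 = 5)
s = ⅒ (s = 1/(7 + 3) = 1/10 = ⅒ ≈ 0.10000)
((k(-2) - s) - 46)*(-81 + 103) = ((5 - 1*⅒) - 46)*(-81 + 103) = ((5 - ⅒) - 46)*22 = (49/10 - 46)*22 = -411/10*22 = -4521/5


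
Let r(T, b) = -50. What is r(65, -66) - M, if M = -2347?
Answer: 2297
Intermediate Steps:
r(65, -66) - M = -50 - 1*(-2347) = -50 + 2347 = 2297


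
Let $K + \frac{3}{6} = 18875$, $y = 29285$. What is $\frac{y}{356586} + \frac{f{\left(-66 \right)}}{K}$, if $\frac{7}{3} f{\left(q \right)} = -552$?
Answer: $\frac{2185781141}{31408451466} \approx 0.069592$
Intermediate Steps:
$f{\left(q \right)} = - \frac{1656}{7}$ ($f{\left(q \right)} = \frac{3}{7} \left(-552\right) = - \frac{1656}{7}$)
$K = \frac{37749}{2}$ ($K = - \frac{1}{2} + 18875 = \frac{37749}{2} \approx 18875.0$)
$\frac{y}{356586} + \frac{f{\left(-66 \right)}}{K} = \frac{29285}{356586} - \frac{1656}{7 \cdot \frac{37749}{2}} = 29285 \cdot \frac{1}{356586} - \frac{1104}{88081} = \frac{29285}{356586} - \frac{1104}{88081} = \frac{2185781141}{31408451466}$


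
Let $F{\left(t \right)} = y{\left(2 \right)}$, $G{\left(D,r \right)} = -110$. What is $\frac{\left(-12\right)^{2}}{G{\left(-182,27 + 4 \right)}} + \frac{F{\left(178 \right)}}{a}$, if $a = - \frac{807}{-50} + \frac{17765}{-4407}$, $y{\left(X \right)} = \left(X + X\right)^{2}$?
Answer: $\frac{1797672}{146750945} \approx 0.01225$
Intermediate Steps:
$y{\left(X \right)} = 4 X^{2}$ ($y{\left(X \right)} = \left(2 X\right)^{2} = 4 X^{2}$)
$F{\left(t \right)} = 16$ ($F{\left(t \right)} = 4 \cdot 2^{2} = 4 \cdot 4 = 16$)
$a = \frac{2668199}{220350}$ ($a = \left(-807\right) \left(- \frac{1}{50}\right) + 17765 \left(- \frac{1}{4407}\right) = \frac{807}{50} - \frac{17765}{4407} = \frac{2668199}{220350} \approx 12.109$)
$\frac{\left(-12\right)^{2}}{G{\left(-182,27 + 4 \right)}} + \frac{F{\left(178 \right)}}{a} = \frac{\left(-12\right)^{2}}{-110} + \frac{16}{\frac{2668199}{220350}} = 144 \left(- \frac{1}{110}\right) + 16 \cdot \frac{220350}{2668199} = - \frac{72}{55} + \frac{3525600}{2668199} = \frac{1797672}{146750945}$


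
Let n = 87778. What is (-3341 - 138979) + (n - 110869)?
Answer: -165411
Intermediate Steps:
(-3341 - 138979) + (n - 110869) = (-3341 - 138979) + (87778 - 110869) = -142320 - 23091 = -165411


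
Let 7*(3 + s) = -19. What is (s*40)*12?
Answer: -19200/7 ≈ -2742.9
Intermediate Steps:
s = -40/7 (s = -3 + (1/7)*(-19) = -3 - 19/7 = -40/7 ≈ -5.7143)
(s*40)*12 = -40/7*40*12 = -1600/7*12 = -19200/7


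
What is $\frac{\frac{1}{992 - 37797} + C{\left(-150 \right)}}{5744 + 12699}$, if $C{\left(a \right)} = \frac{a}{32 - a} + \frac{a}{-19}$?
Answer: $\frac{449939396}{1173635889335} \approx 0.00038337$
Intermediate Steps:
$C{\left(a \right)} = - \frac{a}{19} + \frac{a}{32 - a}$ ($C{\left(a \right)} = \frac{a}{32 - a} + a \left(- \frac{1}{19}\right) = \frac{a}{32 - a} - \frac{a}{19} = - \frac{a}{19} + \frac{a}{32 - a}$)
$\frac{\frac{1}{992 - 37797} + C{\left(-150 \right)}}{5744 + 12699} = \frac{\frac{1}{992 - 37797} + \frac{1}{19} \left(-150\right) \frac{1}{-32 - 150} \left(13 - -150\right)}{5744 + 12699} = \frac{\frac{1}{-36805} + \frac{1}{19} \left(-150\right) \frac{1}{-182} \left(13 + 150\right)}{18443} = \left(- \frac{1}{36805} + \frac{1}{19} \left(-150\right) \left(- \frac{1}{182}\right) 163\right) \frac{1}{18443} = \left(- \frac{1}{36805} + \frac{12225}{1729}\right) \frac{1}{18443} = \frac{449939396}{63635845} \cdot \frac{1}{18443} = \frac{449939396}{1173635889335}$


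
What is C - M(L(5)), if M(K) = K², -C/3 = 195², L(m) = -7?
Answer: -114124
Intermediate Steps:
C = -114075 (C = -3*195² = -3*38025 = -114075)
C - M(L(5)) = -114075 - 1*(-7)² = -114075 - 1*49 = -114075 - 49 = -114124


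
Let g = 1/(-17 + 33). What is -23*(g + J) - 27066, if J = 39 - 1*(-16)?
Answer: -453319/16 ≈ -28332.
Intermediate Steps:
J = 55 (J = 39 + 16 = 55)
g = 1/16 ≈ 0.062500
-23*(g + J) - 27066 = -23*(1/16 + 55) - 27066 = -23*881/16 - 27066 = -20263/16 - 27066 = -453319/16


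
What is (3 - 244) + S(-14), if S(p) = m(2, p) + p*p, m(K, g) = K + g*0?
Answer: -43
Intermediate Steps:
m(K, g) = K (m(K, g) = K + 0 = K)
S(p) = 2 + p**2 (S(p) = 2 + p*p = 2 + p**2)
(3 - 244) + S(-14) = (3 - 244) + (2 + (-14)**2) = -241 + (2 + 196) = -241 + 198 = -43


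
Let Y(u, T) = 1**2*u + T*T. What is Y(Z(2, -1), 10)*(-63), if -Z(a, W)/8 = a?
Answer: -5292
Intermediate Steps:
Z(a, W) = -8*a
Y(u, T) = u + T**2 (Y(u, T) = 1*u + T**2 = u + T**2)
Y(Z(2, -1), 10)*(-63) = (-8*2 + 10**2)*(-63) = (-16 + 100)*(-63) = 84*(-63) = -5292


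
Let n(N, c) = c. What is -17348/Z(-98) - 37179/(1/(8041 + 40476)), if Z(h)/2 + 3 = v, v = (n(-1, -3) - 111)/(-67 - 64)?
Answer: -503262842203/279 ≈ -1.8038e+9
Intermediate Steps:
v = 114/131 (v = (-3 - 111)/(-67 - 64) = -114/(-131) = -114*(-1/131) = 114/131 ≈ 0.87023)
Z(h) = -558/131 (Z(h) = -6 + 2*(114/131) = -6 + 228/131 = -558/131)
-17348/Z(-98) - 37179/(1/(8041 + 40476)) = -17348/(-558/131) - 37179/(1/(8041 + 40476)) = -17348*(-131/558) - 37179/(1/48517) = 1136294/279 - 37179/1/48517 = 1136294/279 - 37179*48517 = 1136294/279 - 1803813543 = -503262842203/279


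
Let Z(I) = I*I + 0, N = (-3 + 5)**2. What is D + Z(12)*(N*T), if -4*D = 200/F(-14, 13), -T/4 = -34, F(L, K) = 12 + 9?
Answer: 1645006/21 ≈ 78334.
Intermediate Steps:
F(L, K) = 21
T = 136 (T = -4*(-34) = 136)
N = 4 (N = 2**2 = 4)
D = -50/21 ≈ -2.3810
Z(I) = I**2 (Z(I) = I**2 + 0 = I**2)
D + Z(12)*(N*T) = -50/21 + 12**2*(4*136) = -50/21 + 144*544 = -50/21 + 78336 = 1645006/21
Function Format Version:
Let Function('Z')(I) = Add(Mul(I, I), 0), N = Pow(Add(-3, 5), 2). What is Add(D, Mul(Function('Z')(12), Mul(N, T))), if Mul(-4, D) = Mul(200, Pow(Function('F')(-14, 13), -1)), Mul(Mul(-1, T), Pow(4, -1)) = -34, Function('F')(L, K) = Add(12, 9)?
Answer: Rational(1645006, 21) ≈ 78334.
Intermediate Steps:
Function('F')(L, K) = 21
T = 136 (T = Mul(-4, -34) = 136)
N = 4 (N = Pow(2, 2) = 4)
D = Rational(-50, 21) (D = Mul(Rational(-1, 4), Mul(200, Pow(21, -1))) = Mul(Rational(-1, 4), Mul(200, Rational(1, 21))) = Mul(Rational(-1, 4), Rational(200, 21)) = Rational(-50, 21) ≈ -2.3810)
Function('Z')(I) = Pow(I, 2) (Function('Z')(I) = Add(Pow(I, 2), 0) = Pow(I, 2))
Add(D, Mul(Function('Z')(12), Mul(N, T))) = Add(Rational(-50, 21), Mul(Pow(12, 2), Mul(4, 136))) = Add(Rational(-50, 21), Mul(144, 544)) = Add(Rational(-50, 21), 78336) = Rational(1645006, 21)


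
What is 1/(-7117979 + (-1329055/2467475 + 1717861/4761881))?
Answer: -2349964464095/16726998124179000301 ≈ -1.4049e-7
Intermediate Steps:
1/(-7117979 + (-1329055/2467475 + 1717861/4761881)) = 1/(-7117979 + (-1329055*1/2467475 + 1717861*(1/4761881))) = 1/(-7117979 + (-265811/493495 + 1717861/4761881)) = 1/(-7117979 - 418004536296/2349964464095) = 1/(-16726998124179000301/2349964464095) = -2349964464095/16726998124179000301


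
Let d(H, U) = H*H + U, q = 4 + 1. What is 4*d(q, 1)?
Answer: 104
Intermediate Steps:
q = 5
d(H, U) = U + H² (d(H, U) = H² + U = U + H²)
4*d(q, 1) = 4*(1 + 5²) = 4*(1 + 25) = 4*26 = 104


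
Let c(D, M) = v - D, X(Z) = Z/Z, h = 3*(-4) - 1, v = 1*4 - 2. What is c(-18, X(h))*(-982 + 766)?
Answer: -4320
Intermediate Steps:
v = 2 (v = 4 - 2 = 2)
h = -13 (h = -12 - 1 = -13)
X(Z) = 1
c(D, M) = 2 - D
c(-18, X(h))*(-982 + 766) = (2 - 1*(-18))*(-982 + 766) = (2 + 18)*(-216) = 20*(-216) = -4320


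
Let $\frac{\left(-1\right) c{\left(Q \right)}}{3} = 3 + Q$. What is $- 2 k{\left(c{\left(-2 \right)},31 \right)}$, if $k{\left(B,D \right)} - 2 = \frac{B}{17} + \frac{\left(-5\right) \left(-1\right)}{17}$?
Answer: $- \frac{72}{17} \approx -4.2353$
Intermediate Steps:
$c{\left(Q \right)} = -9 - 3 Q$ ($c{\left(Q \right)} = - 3 \left(3 + Q\right) = -9 - 3 Q$)
$k{\left(B,D \right)} = \frac{39}{17} + \frac{B}{17}$ ($k{\left(B,D \right)} = 2 + \left(\frac{B}{17} + \frac{\left(-5\right) \left(-1\right)}{17}\right) = 2 + \left(B \frac{1}{17} + 5 \cdot \frac{1}{17}\right) = 2 + \left(\frac{B}{17} + \frac{5}{17}\right) = 2 + \left(\frac{5}{17} + \frac{B}{17}\right) = \frac{39}{17} + \frac{B}{17}$)
$- 2 k{\left(c{\left(-2 \right)},31 \right)} = - 2 \left(\frac{39}{17} + \frac{-9 - -6}{17}\right) = - 2 \left(\frac{39}{17} + \frac{-9 + 6}{17}\right) = - 2 \left(\frac{39}{17} + \frac{1}{17} \left(-3\right)\right) = - 2 \left(\frac{39}{17} - \frac{3}{17}\right) = \left(-2\right) \frac{36}{17} = - \frac{72}{17}$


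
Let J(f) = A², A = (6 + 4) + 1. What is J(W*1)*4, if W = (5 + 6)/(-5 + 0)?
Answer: 484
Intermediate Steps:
W = -11/5 (W = 11/(-5) = 11*(-⅕) = -11/5 ≈ -2.2000)
A = 11 (A = 10 + 1 = 11)
J(f) = 121 (J(f) = 11² = 121)
J(W*1)*4 = 121*4 = 484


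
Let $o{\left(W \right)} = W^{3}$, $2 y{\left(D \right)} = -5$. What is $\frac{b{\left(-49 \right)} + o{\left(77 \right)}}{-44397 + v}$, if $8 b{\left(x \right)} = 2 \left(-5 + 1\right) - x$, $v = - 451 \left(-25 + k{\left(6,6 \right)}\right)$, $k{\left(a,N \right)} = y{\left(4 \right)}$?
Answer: $- \frac{3652305}{255956} \approx -14.269$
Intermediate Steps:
$y{\left(D \right)} = - \frac{5}{2}$ ($y{\left(D \right)} = \frac{1}{2} \left(-5\right) = - \frac{5}{2}$)
$k{\left(a,N \right)} = - \frac{5}{2}$
$v = \frac{24805}{2}$ ($v = - 451 \left(-25 - \frac{5}{2}\right) = \left(-451\right) \left(- \frac{55}{2}\right) = \frac{24805}{2} \approx 12403.0$)
$b{\left(x \right)} = -1 - \frac{x}{8}$ ($b{\left(x \right)} = \frac{2 \left(-5 + 1\right) - x}{8} = \frac{2 \left(-4\right) - x}{8} = \frac{-8 - x}{8} = -1 - \frac{x}{8}$)
$\frac{b{\left(-49 \right)} + o{\left(77 \right)}}{-44397 + v} = \frac{\left(-1 - - \frac{49}{8}\right) + 77^{3}}{-44397 + \frac{24805}{2}} = \frac{\left(-1 + \frac{49}{8}\right) + 456533}{- \frac{63989}{2}} = \left(\frac{41}{8} + 456533\right) \left(- \frac{2}{63989}\right) = \frac{3652305}{8} \left(- \frac{2}{63989}\right) = - \frac{3652305}{255956}$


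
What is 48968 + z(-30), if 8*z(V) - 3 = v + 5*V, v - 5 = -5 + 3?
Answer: 48950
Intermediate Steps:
v = 3 (v = 5 + (-5 + 3) = 5 - 2 = 3)
z(V) = ¾ + 5*V/8 (z(V) = 3/8 + (3 + 5*V)/8 = 3/8 + (3/8 + 5*V/8) = ¾ + 5*V/8)
48968 + z(-30) = 48968 + (¾ + (5/8)*(-30)) = 48968 + (¾ - 75/4) = 48968 - 18 = 48950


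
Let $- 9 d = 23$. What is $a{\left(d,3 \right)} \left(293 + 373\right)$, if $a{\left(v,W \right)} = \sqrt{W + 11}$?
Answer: $666 \sqrt{14} \approx 2491.9$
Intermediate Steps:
$d = - \frac{23}{9}$ ($d = \left(- \frac{1}{9}\right) 23 = - \frac{23}{9} \approx -2.5556$)
$a{\left(v,W \right)} = \sqrt{11 + W}$
$a{\left(d,3 \right)} \left(293 + 373\right) = \sqrt{11 + 3} \left(293 + 373\right) = \sqrt{14} \cdot 666 = 666 \sqrt{14}$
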